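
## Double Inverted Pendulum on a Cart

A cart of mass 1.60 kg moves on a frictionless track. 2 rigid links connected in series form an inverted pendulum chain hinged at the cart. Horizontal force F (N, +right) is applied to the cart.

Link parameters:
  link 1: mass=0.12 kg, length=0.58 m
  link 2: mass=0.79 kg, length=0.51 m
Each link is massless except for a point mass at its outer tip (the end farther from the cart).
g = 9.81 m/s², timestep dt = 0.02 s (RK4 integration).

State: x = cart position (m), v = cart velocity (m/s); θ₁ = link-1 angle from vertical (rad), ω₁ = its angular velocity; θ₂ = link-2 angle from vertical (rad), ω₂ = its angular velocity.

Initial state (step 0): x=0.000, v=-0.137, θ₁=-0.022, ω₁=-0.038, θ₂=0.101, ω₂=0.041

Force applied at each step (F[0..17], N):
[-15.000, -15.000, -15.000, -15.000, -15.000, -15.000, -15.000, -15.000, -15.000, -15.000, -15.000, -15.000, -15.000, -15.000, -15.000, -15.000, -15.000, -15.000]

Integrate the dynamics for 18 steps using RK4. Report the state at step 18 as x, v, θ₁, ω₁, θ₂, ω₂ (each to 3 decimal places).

apply F[0]=-15.000 → step 1: x=-0.005, v=-0.322, θ₁=-0.022, ω₁=0.020, θ₂=0.105, ω₂=0.376
apply F[1]=-15.000 → step 2: x=-0.013, v=-0.508, θ₁=-0.021, ω₁=0.070, θ₂=0.116, ω₂=0.723
apply F[2]=-15.000 → step 3: x=-0.025, v=-0.693, θ₁=-0.019, ω₁=0.111, θ₂=0.134, ω₂=1.086
apply F[3]=-15.000 → step 4: x=-0.041, v=-0.879, θ₁=-0.017, ω₁=0.141, θ₂=0.160, ω₂=1.469
apply F[4]=-15.000 → step 5: x=-0.060, v=-1.065, θ₁=-0.014, ω₁=0.167, θ₂=0.193, ω₂=1.867
apply F[5]=-15.000 → step 6: x=-0.083, v=-1.252, θ₁=-0.010, ω₁=0.200, θ₂=0.234, ω₂=2.268
apply F[6]=-15.000 → step 7: x=-0.110, v=-1.439, θ₁=-0.006, ω₁=0.258, θ₂=0.284, ω₂=2.658
apply F[7]=-15.000 → step 8: x=-0.141, v=-1.626, θ₁=0.000, ω₁=0.357, θ₂=0.341, ω₂=3.017
apply F[8]=-15.000 → step 9: x=-0.175, v=-1.814, θ₁=0.009, ω₁=0.513, θ₂=0.404, ω₂=3.334
apply F[9]=-15.000 → step 10: x=-0.213, v=-2.002, θ₁=0.021, ω₁=0.733, θ₂=0.474, ω₂=3.599
apply F[10]=-15.000 → step 11: x=-0.255, v=-2.190, θ₁=0.039, ω₁=1.021, θ₂=0.548, ω₂=3.809
apply F[11]=-15.000 → step 12: x=-0.301, v=-2.378, θ₁=0.063, ω₁=1.380, θ₂=0.625, ω₂=3.962
apply F[12]=-15.000 → step 13: x=-0.350, v=-2.566, θ₁=0.094, ω₁=1.808, θ₂=0.706, ω₂=4.052
apply F[13]=-15.000 → step 14: x=-0.404, v=-2.753, θ₁=0.135, ω₁=2.307, θ₂=0.787, ω₂=4.069
apply F[14]=-15.000 → step 15: x=-0.460, v=-2.940, θ₁=0.187, ω₁=2.876, θ₂=0.868, ω₂=3.997
apply F[15]=-15.000 → step 16: x=-0.521, v=-3.125, θ₁=0.251, ω₁=3.518, θ₂=0.946, ω₂=3.812
apply F[16]=-15.000 → step 17: x=-0.585, v=-3.307, θ₁=0.328, ω₁=4.241, θ₂=1.019, ω₂=3.479
apply F[17]=-15.000 → step 18: x=-0.653, v=-3.483, θ₁=0.421, ω₁=5.062, θ₂=1.084, ω₂=2.949

Answer: x=-0.653, v=-3.483, θ₁=0.421, ω₁=5.062, θ₂=1.084, ω₂=2.949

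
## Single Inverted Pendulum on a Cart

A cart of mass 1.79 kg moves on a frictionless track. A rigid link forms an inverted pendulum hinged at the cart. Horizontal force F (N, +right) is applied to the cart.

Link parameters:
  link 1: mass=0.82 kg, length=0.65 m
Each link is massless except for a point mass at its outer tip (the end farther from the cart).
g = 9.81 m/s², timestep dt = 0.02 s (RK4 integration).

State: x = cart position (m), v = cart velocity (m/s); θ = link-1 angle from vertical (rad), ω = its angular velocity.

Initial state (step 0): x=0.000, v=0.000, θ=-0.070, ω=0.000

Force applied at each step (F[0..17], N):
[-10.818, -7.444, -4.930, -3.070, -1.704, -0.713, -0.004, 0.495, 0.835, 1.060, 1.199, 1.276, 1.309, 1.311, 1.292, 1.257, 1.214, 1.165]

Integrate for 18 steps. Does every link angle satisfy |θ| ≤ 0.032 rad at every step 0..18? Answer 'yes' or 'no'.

Answer: no

Derivation:
apply F[0]=-10.818 → step 1: x=-0.001, v=-0.114, θ=-0.068, ω=0.155
apply F[1]=-7.444 → step 2: x=-0.004, v=-0.191, θ=-0.064, ω=0.253
apply F[2]=-4.930 → step 3: x=-0.009, v=-0.241, θ=-0.059, ω=0.310
apply F[3]=-3.070 → step 4: x=-0.014, v=-0.270, θ=-0.052, ω=0.338
apply F[4]=-1.704 → step 5: x=-0.019, v=-0.285, θ=-0.045, ω=0.346
apply F[5]=-0.713 → step 6: x=-0.025, v=-0.289, θ=-0.039, ω=0.340
apply F[6]=-0.004 → step 7: x=-0.031, v=-0.286, θ=-0.032, ω=0.325
apply F[7]=+0.495 → step 8: x=-0.036, v=-0.278, θ=-0.026, ω=0.304
apply F[8]=+0.835 → step 9: x=-0.042, v=-0.267, θ=-0.020, ω=0.279
apply F[9]=+1.060 → step 10: x=-0.047, v=-0.253, θ=-0.015, ω=0.254
apply F[10]=+1.199 → step 11: x=-0.052, v=-0.239, θ=-0.010, ω=0.228
apply F[11]=+1.276 → step 12: x=-0.057, v=-0.224, θ=-0.005, ω=0.202
apply F[12]=+1.309 → step 13: x=-0.061, v=-0.209, θ=-0.002, ω=0.178
apply F[13]=+1.311 → step 14: x=-0.065, v=-0.194, θ=0.002, ω=0.156
apply F[14]=+1.292 → step 15: x=-0.069, v=-0.180, θ=0.005, ω=0.135
apply F[15]=+1.257 → step 16: x=-0.072, v=-0.167, θ=0.007, ω=0.116
apply F[16]=+1.214 → step 17: x=-0.075, v=-0.154, θ=0.009, ω=0.099
apply F[17]=+1.165 → step 18: x=-0.078, v=-0.142, θ=0.011, ω=0.083
Max |angle| over trajectory = 0.070 rad; bound = 0.032 → exceeded.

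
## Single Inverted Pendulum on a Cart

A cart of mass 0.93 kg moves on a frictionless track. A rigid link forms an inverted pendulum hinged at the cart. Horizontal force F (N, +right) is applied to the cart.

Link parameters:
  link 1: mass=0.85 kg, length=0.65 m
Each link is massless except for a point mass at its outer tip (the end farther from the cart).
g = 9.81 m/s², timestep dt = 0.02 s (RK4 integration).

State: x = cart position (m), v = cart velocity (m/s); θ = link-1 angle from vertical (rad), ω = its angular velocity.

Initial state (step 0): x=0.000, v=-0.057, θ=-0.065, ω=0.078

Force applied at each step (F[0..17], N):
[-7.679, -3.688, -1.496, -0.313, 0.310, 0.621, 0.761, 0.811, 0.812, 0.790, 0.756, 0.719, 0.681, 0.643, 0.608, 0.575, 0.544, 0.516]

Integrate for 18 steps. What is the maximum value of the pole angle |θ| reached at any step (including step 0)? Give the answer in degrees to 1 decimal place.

Answer: 3.7°

Derivation:
apply F[0]=-7.679 → step 1: x=-0.003, v=-0.210, θ=-0.061, ω=0.294
apply F[1]=-3.688 → step 2: x=-0.008, v=-0.279, θ=-0.055, ω=0.382
apply F[2]=-1.496 → step 3: x=-0.013, v=-0.302, θ=-0.047, ω=0.403
apply F[3]=-0.313 → step 4: x=-0.019, v=-0.301, θ=-0.039, ω=0.388
apply F[4]=+0.310 → step 5: x=-0.025, v=-0.288, θ=-0.031, ω=0.358
apply F[5]=+0.621 → step 6: x=-0.031, v=-0.270, θ=-0.025, ω=0.321
apply F[6]=+0.761 → step 7: x=-0.036, v=-0.250, θ=-0.018, ω=0.284
apply F[7]=+0.811 → step 8: x=-0.041, v=-0.230, θ=-0.013, ω=0.248
apply F[8]=+0.812 → step 9: x=-0.045, v=-0.210, θ=-0.009, ω=0.215
apply F[9]=+0.790 → step 10: x=-0.049, v=-0.192, θ=-0.005, ω=0.185
apply F[10]=+0.756 → step 11: x=-0.053, v=-0.175, θ=-0.001, ω=0.158
apply F[11]=+0.719 → step 12: x=-0.056, v=-0.160, θ=0.002, ω=0.135
apply F[12]=+0.681 → step 13: x=-0.059, v=-0.146, θ=0.004, ω=0.114
apply F[13]=+0.643 → step 14: x=-0.062, v=-0.133, θ=0.006, ω=0.096
apply F[14]=+0.608 → step 15: x=-0.065, v=-0.121, θ=0.008, ω=0.080
apply F[15]=+0.575 → step 16: x=-0.067, v=-0.111, θ=0.010, ω=0.066
apply F[16]=+0.544 → step 17: x=-0.069, v=-0.101, θ=0.011, ω=0.054
apply F[17]=+0.516 → step 18: x=-0.071, v=-0.092, θ=0.012, ω=0.044
Max |angle| over trajectory = 0.065 rad = 3.7°.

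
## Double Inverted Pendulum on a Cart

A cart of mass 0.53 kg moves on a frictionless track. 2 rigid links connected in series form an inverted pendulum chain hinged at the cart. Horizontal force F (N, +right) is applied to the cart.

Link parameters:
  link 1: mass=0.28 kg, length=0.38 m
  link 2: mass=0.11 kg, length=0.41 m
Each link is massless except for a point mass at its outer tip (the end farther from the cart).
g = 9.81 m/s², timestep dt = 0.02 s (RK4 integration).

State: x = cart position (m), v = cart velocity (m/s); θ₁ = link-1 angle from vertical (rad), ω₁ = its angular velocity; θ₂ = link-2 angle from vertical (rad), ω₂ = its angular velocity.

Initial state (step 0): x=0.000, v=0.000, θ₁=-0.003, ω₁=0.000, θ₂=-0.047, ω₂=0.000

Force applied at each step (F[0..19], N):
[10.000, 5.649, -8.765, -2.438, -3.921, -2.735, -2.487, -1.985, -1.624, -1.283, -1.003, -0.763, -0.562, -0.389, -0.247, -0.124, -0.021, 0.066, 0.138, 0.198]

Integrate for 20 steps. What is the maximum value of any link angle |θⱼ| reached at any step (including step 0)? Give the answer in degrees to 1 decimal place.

Answer: 4.9°

Derivation:
apply F[0]=+10.000 → step 1: x=0.004, v=0.378, θ₁=-0.013, ω₁=-0.991, θ₂=-0.047, ω₂=-0.027
apply F[1]=+5.649 → step 2: x=0.014, v=0.595, θ₁=-0.038, ω₁=-1.568, θ₂=-0.048, ω₂=-0.041
apply F[2]=-8.765 → step 3: x=0.022, v=0.272, θ₁=-0.062, ω₁=-0.746, θ₂=-0.049, ω₂=-0.038
apply F[3]=-2.438 → step 4: x=0.027, v=0.189, θ₁=-0.075, ω₁=-0.570, θ₂=-0.049, ω₂=-0.025
apply F[4]=-3.921 → step 5: x=0.029, v=0.053, θ₁=-0.083, ω₁=-0.261, θ₂=-0.050, ω₂=-0.005
apply F[5]=-2.735 → step 6: x=0.029, v=-0.037, θ₁=-0.086, ω₁=-0.074, θ₂=-0.050, ω₂=0.020
apply F[6]=-2.487 → step 7: x=0.028, v=-0.118, θ₁=-0.086, ω₁=0.086, θ₂=-0.049, ω₂=0.045
apply F[7]=-1.985 → step 8: x=0.025, v=-0.180, θ₁=-0.083, ω₁=0.198, θ₂=-0.048, ω₂=0.070
apply F[8]=-1.624 → step 9: x=0.021, v=-0.230, θ₁=-0.079, ω₁=0.279, θ₂=-0.046, ω₂=0.093
apply F[9]=-1.283 → step 10: x=0.016, v=-0.267, θ₁=-0.073, ω₁=0.332, θ₂=-0.044, ω₂=0.113
apply F[10]=-1.003 → step 11: x=0.010, v=-0.295, θ₁=-0.066, ω₁=0.364, θ₂=-0.042, ω₂=0.131
apply F[11]=-0.763 → step 12: x=0.004, v=-0.315, θ₁=-0.058, ω₁=0.380, θ₂=-0.039, ω₂=0.145
apply F[12]=-0.562 → step 13: x=-0.002, v=-0.328, θ₁=-0.051, ω₁=0.383, θ₂=-0.036, ω₂=0.157
apply F[13]=-0.389 → step 14: x=-0.009, v=-0.336, θ₁=-0.043, ω₁=0.378, θ₂=-0.033, ω₂=0.165
apply F[14]=-0.247 → step 15: x=-0.016, v=-0.340, θ₁=-0.036, ω₁=0.366, θ₂=-0.029, ω₂=0.170
apply F[15]=-0.124 → step 16: x=-0.023, v=-0.340, θ₁=-0.028, ω₁=0.348, θ₂=-0.026, ω₂=0.173
apply F[16]=-0.021 → step 17: x=-0.029, v=-0.337, θ₁=-0.022, ω₁=0.328, θ₂=-0.022, ω₂=0.174
apply F[17]=+0.066 → step 18: x=-0.036, v=-0.332, θ₁=-0.015, ω₁=0.305, θ₂=-0.019, ω₂=0.172
apply F[18]=+0.138 → step 19: x=-0.043, v=-0.325, θ₁=-0.009, ω₁=0.282, θ₂=-0.015, ω₂=0.169
apply F[19]=+0.198 → step 20: x=-0.049, v=-0.317, θ₁=-0.004, ω₁=0.257, θ₂=-0.012, ω₂=0.164
Max |angle| over trajectory = 0.086 rad = 4.9°.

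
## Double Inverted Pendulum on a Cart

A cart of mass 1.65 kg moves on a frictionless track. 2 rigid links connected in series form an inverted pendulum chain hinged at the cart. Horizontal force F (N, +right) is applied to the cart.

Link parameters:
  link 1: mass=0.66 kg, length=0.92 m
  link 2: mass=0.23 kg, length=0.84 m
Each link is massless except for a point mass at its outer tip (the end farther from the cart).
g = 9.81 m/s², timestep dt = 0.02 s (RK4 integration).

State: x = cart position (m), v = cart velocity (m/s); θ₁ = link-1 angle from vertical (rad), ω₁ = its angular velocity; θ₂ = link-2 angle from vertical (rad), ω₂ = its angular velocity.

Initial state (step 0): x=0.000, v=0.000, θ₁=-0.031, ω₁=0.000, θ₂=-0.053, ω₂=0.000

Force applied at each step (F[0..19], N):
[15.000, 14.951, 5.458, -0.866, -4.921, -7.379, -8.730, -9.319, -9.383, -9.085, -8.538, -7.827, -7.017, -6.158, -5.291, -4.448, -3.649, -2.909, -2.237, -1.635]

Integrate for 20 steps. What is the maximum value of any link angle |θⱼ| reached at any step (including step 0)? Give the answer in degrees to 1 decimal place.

apply F[0]=+15.000 → step 1: x=0.002, v=0.185, θ₁=-0.033, ω₁=-0.206, θ₂=-0.053, ω₂=-0.007
apply F[1]=+14.951 → step 2: x=0.007, v=0.370, θ₁=-0.039, ω₁=-0.413, θ₂=-0.053, ω₂=-0.012
apply F[2]=+5.458 → step 3: x=0.016, v=0.441, θ₁=-0.048, ω₁=-0.499, θ₂=-0.054, ω₂=-0.015
apply F[3]=-0.866 → step 4: x=0.024, v=0.436, θ₁=-0.058, ω₁=-0.505, θ₂=-0.054, ω₂=-0.015
apply F[4]=-4.921 → step 5: x=0.032, v=0.383, θ₁=-0.068, ω₁=-0.461, θ₂=-0.054, ω₂=-0.012
apply F[5]=-7.379 → step 6: x=0.039, v=0.301, θ₁=-0.077, ω₁=-0.390, θ₂=-0.054, ω₂=-0.006
apply F[6]=-8.730 → step 7: x=0.044, v=0.204, θ₁=-0.083, ω₁=-0.303, θ₂=-0.054, ω₂=0.002
apply F[7]=-9.319 → step 8: x=0.047, v=0.100, θ₁=-0.089, ω₁=-0.212, θ₂=-0.054, ω₂=0.013
apply F[8]=-9.383 → step 9: x=0.048, v=-0.004, θ₁=-0.092, ω₁=-0.122, θ₂=-0.054, ω₂=0.025
apply F[9]=-9.085 → step 10: x=0.047, v=-0.104, θ₁=-0.094, ω₁=-0.037, θ₂=-0.053, ω₂=0.038
apply F[10]=-8.538 → step 11: x=0.044, v=-0.197, θ₁=-0.094, ω₁=0.041, θ₂=-0.052, ω₂=0.051
apply F[11]=-7.827 → step 12: x=0.039, v=-0.281, θ₁=-0.092, ω₁=0.110, θ₂=-0.051, ω₂=0.064
apply F[12]=-7.017 → step 13: x=0.033, v=-0.357, θ₁=-0.089, ω₁=0.169, θ₂=-0.050, ω₂=0.077
apply F[13]=-6.158 → step 14: x=0.025, v=-0.422, θ₁=-0.085, ω₁=0.218, θ₂=-0.048, ω₂=0.090
apply F[14]=-5.291 → step 15: x=0.016, v=-0.477, θ₁=-0.081, ω₁=0.257, θ₂=-0.046, ω₂=0.101
apply F[15]=-4.448 → step 16: x=0.006, v=-0.523, θ₁=-0.075, ω₁=0.288, θ₂=-0.044, ω₂=0.112
apply F[16]=-3.649 → step 17: x=-0.005, v=-0.559, θ₁=-0.069, ω₁=0.310, θ₂=-0.042, ω₂=0.121
apply F[17]=-2.909 → step 18: x=-0.016, v=-0.588, θ₁=-0.063, ω₁=0.325, θ₂=-0.039, ω₂=0.129
apply F[18]=-2.237 → step 19: x=-0.028, v=-0.608, θ₁=-0.056, ω₁=0.333, θ₂=-0.037, ω₂=0.136
apply F[19]=-1.635 → step 20: x=-0.040, v=-0.623, θ₁=-0.050, ω₁=0.336, θ₂=-0.034, ω₂=0.141
Max |angle| over trajectory = 0.094 rad = 5.4°.

Answer: 5.4°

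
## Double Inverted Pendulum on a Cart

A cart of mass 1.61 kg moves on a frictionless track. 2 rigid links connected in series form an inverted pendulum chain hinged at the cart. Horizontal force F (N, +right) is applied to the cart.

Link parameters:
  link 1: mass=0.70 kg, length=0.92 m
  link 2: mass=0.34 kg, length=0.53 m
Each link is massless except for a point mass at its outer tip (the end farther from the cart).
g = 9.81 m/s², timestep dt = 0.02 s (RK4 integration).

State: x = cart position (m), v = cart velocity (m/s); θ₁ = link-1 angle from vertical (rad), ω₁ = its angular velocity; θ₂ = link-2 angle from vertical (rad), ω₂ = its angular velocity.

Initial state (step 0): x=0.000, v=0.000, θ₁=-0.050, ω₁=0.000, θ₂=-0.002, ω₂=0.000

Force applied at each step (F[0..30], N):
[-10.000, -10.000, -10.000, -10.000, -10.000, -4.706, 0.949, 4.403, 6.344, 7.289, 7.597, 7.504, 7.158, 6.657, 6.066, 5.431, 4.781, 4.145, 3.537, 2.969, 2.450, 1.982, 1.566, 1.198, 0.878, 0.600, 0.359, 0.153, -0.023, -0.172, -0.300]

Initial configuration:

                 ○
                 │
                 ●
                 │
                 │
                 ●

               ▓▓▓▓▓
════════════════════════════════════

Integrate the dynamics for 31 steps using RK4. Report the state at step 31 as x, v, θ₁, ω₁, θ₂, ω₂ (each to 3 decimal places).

Answer: x=-0.038, v=0.274, θ₁=0.011, ω₁=-0.142, θ₂=0.012, ω₂=-0.081

Derivation:
apply F[0]=-10.000 → step 1: x=-0.001, v=-0.118, θ₁=-0.049, ω₁=0.112, θ₂=-0.002, ω₂=0.027
apply F[1]=-10.000 → step 2: x=-0.005, v=-0.236, θ₁=-0.046, ω₁=0.225, θ₂=-0.001, ω₂=0.053
apply F[2]=-10.000 → step 3: x=-0.011, v=-0.355, θ₁=-0.040, ω₁=0.341, θ₂=0.000, ω₂=0.077
apply F[3]=-10.000 → step 4: x=-0.019, v=-0.474, θ₁=-0.032, ω₁=0.459, θ₂=0.002, ω₂=0.097
apply F[4]=-10.000 → step 5: x=-0.030, v=-0.595, θ₁=-0.021, ω₁=0.582, θ₂=0.004, ω₂=0.114
apply F[5]=-4.706 → step 6: x=-0.042, v=-0.652, θ₁=-0.009, ω₁=0.638, θ₂=0.007, ω₂=0.125
apply F[6]=+0.949 → step 7: x=-0.055, v=-0.639, θ₁=0.003, ω₁=0.623, θ₂=0.009, ω₂=0.130
apply F[7]=+4.403 → step 8: x=-0.067, v=-0.586, θ₁=0.015, ω₁=0.566, θ₂=0.012, ω₂=0.131
apply F[8]=+6.344 → step 9: x=-0.078, v=-0.510, θ₁=0.026, ω₁=0.489, θ₂=0.014, ω₂=0.127
apply F[9]=+7.289 → step 10: x=-0.087, v=-0.423, θ₁=0.035, ω₁=0.403, θ₂=0.017, ω₂=0.119
apply F[10]=+7.597 → step 11: x=-0.095, v=-0.333, θ₁=0.042, ω₁=0.316, θ₂=0.019, ω₂=0.108
apply F[11]=+7.504 → step 12: x=-0.101, v=-0.246, θ₁=0.047, ω₁=0.233, θ₂=0.021, ω₂=0.094
apply F[12]=+7.158 → step 13: x=-0.105, v=-0.163, θ₁=0.051, ω₁=0.157, θ₂=0.023, ω₂=0.079
apply F[13]=+6.657 → step 14: x=-0.107, v=-0.087, θ₁=0.054, ω₁=0.088, θ₂=0.024, ω₂=0.063
apply F[14]=+6.066 → step 15: x=-0.109, v=-0.019, θ₁=0.055, ω₁=0.029, θ₂=0.025, ω₂=0.046
apply F[15]=+5.431 → step 16: x=-0.108, v=0.041, θ₁=0.055, ω₁=-0.022, θ₂=0.026, ω₂=0.030
apply F[16]=+4.781 → step 17: x=-0.107, v=0.094, θ₁=0.054, ω₁=-0.064, θ₂=0.027, ω₂=0.014
apply F[17]=+4.145 → step 18: x=-0.105, v=0.138, θ₁=0.052, ω₁=-0.099, θ₂=0.027, ω₂=-0.001
apply F[18]=+3.537 → step 19: x=-0.101, v=0.176, θ₁=0.050, ω₁=-0.126, θ₂=0.027, ω₂=-0.014
apply F[19]=+2.969 → step 20: x=-0.098, v=0.206, θ₁=0.047, ω₁=-0.146, θ₂=0.026, ω₂=-0.027
apply F[20]=+2.450 → step 21: x=-0.093, v=0.231, θ₁=0.044, ω₁=-0.161, θ₂=0.025, ω₂=-0.038
apply F[21]=+1.982 → step 22: x=-0.088, v=0.250, θ₁=0.041, ω₁=-0.171, θ₂=0.025, ω₂=-0.048
apply F[22]=+1.566 → step 23: x=-0.083, v=0.265, θ₁=0.038, ω₁=-0.177, θ₂=0.024, ω₂=-0.056
apply F[23]=+1.198 → step 24: x=-0.078, v=0.275, θ₁=0.034, ω₁=-0.179, θ₂=0.022, ω₂=-0.063
apply F[24]=+0.878 → step 25: x=-0.072, v=0.282, θ₁=0.030, ω₁=-0.178, θ₂=0.021, ω₂=-0.069
apply F[25]=+0.600 → step 26: x=-0.067, v=0.286, θ₁=0.027, ω₁=-0.176, θ₂=0.020, ω₂=-0.073
apply F[26]=+0.359 → step 27: x=-0.061, v=0.287, θ₁=0.023, ω₁=-0.171, θ₂=0.018, ω₂=-0.077
apply F[27]=+0.153 → step 28: x=-0.055, v=0.286, θ₁=0.020, ω₁=-0.165, θ₂=0.017, ω₂=-0.079
apply F[28]=-0.023 → step 29: x=-0.050, v=0.284, θ₁=0.017, ω₁=-0.158, θ₂=0.015, ω₂=-0.081
apply F[29]=-0.172 → step 30: x=-0.044, v=0.279, θ₁=0.014, ω₁=-0.150, θ₂=0.013, ω₂=-0.081
apply F[30]=-0.300 → step 31: x=-0.038, v=0.274, θ₁=0.011, ω₁=-0.142, θ₂=0.012, ω₂=-0.081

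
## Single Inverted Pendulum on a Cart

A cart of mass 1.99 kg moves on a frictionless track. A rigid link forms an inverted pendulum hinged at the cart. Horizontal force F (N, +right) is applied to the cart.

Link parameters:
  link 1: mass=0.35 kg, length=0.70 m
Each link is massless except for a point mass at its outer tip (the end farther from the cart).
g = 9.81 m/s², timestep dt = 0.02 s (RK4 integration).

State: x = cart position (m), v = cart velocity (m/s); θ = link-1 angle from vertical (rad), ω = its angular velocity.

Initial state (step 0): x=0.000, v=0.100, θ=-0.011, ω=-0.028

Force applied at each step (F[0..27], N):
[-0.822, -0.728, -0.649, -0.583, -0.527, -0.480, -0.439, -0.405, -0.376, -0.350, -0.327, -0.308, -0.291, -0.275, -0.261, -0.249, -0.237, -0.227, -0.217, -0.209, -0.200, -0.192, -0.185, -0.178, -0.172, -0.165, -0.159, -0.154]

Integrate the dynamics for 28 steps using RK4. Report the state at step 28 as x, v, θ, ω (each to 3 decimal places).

Answer: x=0.025, v=0.016, θ=-0.007, ω=0.011

Derivation:
apply F[0]=-0.822 → step 1: x=0.002, v=0.092, θ=-0.011, ω=-0.020
apply F[1]=-0.728 → step 2: x=0.004, v=0.085, θ=-0.012, ω=-0.013
apply F[2]=-0.649 → step 3: x=0.005, v=0.079, θ=-0.012, ω=-0.008
apply F[3]=-0.583 → step 4: x=0.007, v=0.074, θ=-0.012, ω=-0.004
apply F[4]=-0.527 → step 5: x=0.008, v=0.069, θ=-0.012, ω=0.000
apply F[5]=-0.480 → step 6: x=0.010, v=0.064, θ=-0.012, ω=0.003
apply F[6]=-0.439 → step 7: x=0.011, v=0.060, θ=-0.012, ω=0.005
apply F[7]=-0.405 → step 8: x=0.012, v=0.057, θ=-0.012, ω=0.007
apply F[8]=-0.376 → step 9: x=0.013, v=0.053, θ=-0.012, ω=0.009
apply F[9]=-0.350 → step 10: x=0.014, v=0.050, θ=-0.012, ω=0.010
apply F[10]=-0.327 → step 11: x=0.015, v=0.047, θ=-0.011, ω=0.011
apply F[11]=-0.308 → step 12: x=0.016, v=0.045, θ=-0.011, ω=0.011
apply F[12]=-0.291 → step 13: x=0.017, v=0.042, θ=-0.011, ω=0.012
apply F[13]=-0.275 → step 14: x=0.018, v=0.040, θ=-0.011, ω=0.012
apply F[14]=-0.261 → step 15: x=0.019, v=0.037, θ=-0.010, ω=0.013
apply F[15]=-0.249 → step 16: x=0.019, v=0.035, θ=-0.010, ω=0.013
apply F[16]=-0.237 → step 17: x=0.020, v=0.033, θ=-0.010, ω=0.013
apply F[17]=-0.227 → step 18: x=0.021, v=0.031, θ=-0.010, ω=0.013
apply F[18]=-0.217 → step 19: x=0.021, v=0.029, θ=-0.009, ω=0.013
apply F[19]=-0.209 → step 20: x=0.022, v=0.028, θ=-0.009, ω=0.013
apply F[20]=-0.200 → step 21: x=0.022, v=0.026, θ=-0.009, ω=0.013
apply F[21]=-0.192 → step 22: x=0.023, v=0.024, θ=-0.009, ω=0.012
apply F[22]=-0.185 → step 23: x=0.023, v=0.023, θ=-0.008, ω=0.012
apply F[23]=-0.178 → step 24: x=0.024, v=0.021, θ=-0.008, ω=0.012
apply F[24]=-0.172 → step 25: x=0.024, v=0.020, θ=-0.008, ω=0.012
apply F[25]=-0.165 → step 26: x=0.025, v=0.018, θ=-0.008, ω=0.012
apply F[26]=-0.159 → step 27: x=0.025, v=0.017, θ=-0.007, ω=0.011
apply F[27]=-0.154 → step 28: x=0.025, v=0.016, θ=-0.007, ω=0.011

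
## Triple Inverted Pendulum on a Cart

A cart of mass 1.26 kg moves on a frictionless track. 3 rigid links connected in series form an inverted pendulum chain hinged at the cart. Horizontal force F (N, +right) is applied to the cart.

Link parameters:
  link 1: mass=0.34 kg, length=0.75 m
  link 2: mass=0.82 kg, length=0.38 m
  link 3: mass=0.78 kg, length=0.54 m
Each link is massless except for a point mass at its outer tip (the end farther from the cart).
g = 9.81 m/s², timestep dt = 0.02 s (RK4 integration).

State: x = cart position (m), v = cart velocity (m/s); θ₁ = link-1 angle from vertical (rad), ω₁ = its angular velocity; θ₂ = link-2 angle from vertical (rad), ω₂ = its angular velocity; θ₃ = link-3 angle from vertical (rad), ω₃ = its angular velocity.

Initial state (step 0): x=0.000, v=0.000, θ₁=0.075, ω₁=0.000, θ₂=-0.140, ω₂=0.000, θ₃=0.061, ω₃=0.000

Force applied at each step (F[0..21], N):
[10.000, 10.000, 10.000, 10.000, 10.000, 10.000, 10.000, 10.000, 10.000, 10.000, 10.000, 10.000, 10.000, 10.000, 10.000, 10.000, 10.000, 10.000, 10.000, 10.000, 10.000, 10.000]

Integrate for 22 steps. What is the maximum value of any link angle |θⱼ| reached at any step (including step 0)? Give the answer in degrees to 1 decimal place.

Answer: 117.8°

Derivation:
apply F[0]=+10.000 → step 1: x=0.001, v=0.140, θ₁=0.075, ω₁=0.049, θ₂=-0.146, ω₂=-0.611, θ₃=0.062, ω₃=0.116
apply F[1]=+10.000 → step 2: x=0.006, v=0.280, θ₁=0.077, ω₁=0.098, θ₂=-0.164, ω₂=-1.228, θ₃=0.066, ω₃=0.234
apply F[2]=+10.000 → step 3: x=0.013, v=0.422, θ₁=0.079, ω₁=0.142, θ₂=-0.195, ω₂=-1.849, θ₃=0.072, ω₃=0.351
apply F[3]=+10.000 → step 4: x=0.022, v=0.565, θ₁=0.083, ω₁=0.172, θ₂=-0.238, ω₂=-2.459, θ₃=0.080, ω₃=0.464
apply F[4]=+10.000 → step 5: x=0.035, v=0.711, θ₁=0.086, ω₁=0.175, θ₂=-0.293, ω₂=-3.034, θ₃=0.090, ω₃=0.565
apply F[5]=+10.000 → step 6: x=0.051, v=0.859, θ₁=0.089, ω₁=0.140, θ₂=-0.359, ω₂=-3.555, θ₃=0.102, ω₃=0.646
apply F[6]=+10.000 → step 7: x=0.070, v=1.010, θ₁=0.091, ω₁=0.059, θ₂=-0.435, ω₂=-4.010, θ₃=0.116, ω₃=0.703
apply F[7]=+10.000 → step 8: x=0.091, v=1.162, θ₁=0.091, ω₁=-0.069, θ₂=-0.519, ω₂=-4.402, θ₃=0.130, ω₃=0.733
apply F[8]=+10.000 → step 9: x=0.116, v=1.315, θ₁=0.088, ω₁=-0.244, θ₂=-0.611, ω₂=-4.742, θ₃=0.145, ω₃=0.736
apply F[9]=+10.000 → step 10: x=0.144, v=1.470, θ₁=0.081, ω₁=-0.464, θ₂=-0.709, ω₂=-5.041, θ₃=0.159, ω₃=0.713
apply F[10]=+10.000 → step 11: x=0.175, v=1.625, θ₁=0.069, ω₁=-0.728, θ₂=-0.812, ω₂=-5.309, θ₃=0.173, ω₃=0.665
apply F[11]=+10.000 → step 12: x=0.209, v=1.782, θ₁=0.052, ω₁=-1.037, θ₂=-0.921, ω₂=-5.550, θ₃=0.186, ω₃=0.593
apply F[12]=+10.000 → step 13: x=0.246, v=1.940, θ₁=0.028, ω₁=-1.389, θ₂=-1.034, ω₂=-5.766, θ₃=0.197, ω₃=0.498
apply F[13]=+10.000 → step 14: x=0.287, v=2.098, θ₁=-0.004, ω₁=-1.785, θ₂=-1.151, ω₂=-5.952, θ₃=0.206, ω₃=0.381
apply F[14]=+10.000 → step 15: x=0.330, v=2.257, θ₁=-0.044, ω₁=-2.224, θ₂=-1.272, ω₂=-6.096, θ₃=0.212, ω₃=0.246
apply F[15]=+10.000 → step 16: x=0.377, v=2.416, θ₁=-0.093, ω₁=-2.702, θ₂=-1.395, ω₂=-6.182, θ₃=0.215, ω₃=0.096
apply F[16]=+10.000 → step 17: x=0.427, v=2.575, θ₁=-0.152, ω₁=-3.211, θ₂=-1.519, ω₂=-6.182, θ₃=0.216, ω₃=-0.062
apply F[17]=+10.000 → step 18: x=0.480, v=2.731, θ₁=-0.222, ω₁=-3.740, θ₂=-1.641, ω₂=-6.065, θ₃=0.213, ω₃=-0.219
apply F[18]=+10.000 → step 19: x=0.536, v=2.881, θ₁=-0.302, ω₁=-4.270, θ₂=-1.760, ω₂=-5.793, θ₃=0.207, ω₃=-0.366
apply F[19]=+10.000 → step 20: x=0.595, v=3.023, θ₁=-0.392, ω₁=-4.782, θ₂=-1.872, ω₂=-5.332, θ₃=0.198, ω₃=-0.495
apply F[20]=+10.000 → step 21: x=0.657, v=3.150, θ₁=-0.493, ω₁=-5.257, θ₂=-1.972, ω₂=-4.658, θ₃=0.187, ω₃=-0.598
apply F[21]=+10.000 → step 22: x=0.721, v=3.259, θ₁=-0.602, ω₁=-5.686, θ₂=-2.057, ω₂=-3.764, θ₃=0.175, ω₃=-0.677
Max |angle| over trajectory = 2.057 rad = 117.8°.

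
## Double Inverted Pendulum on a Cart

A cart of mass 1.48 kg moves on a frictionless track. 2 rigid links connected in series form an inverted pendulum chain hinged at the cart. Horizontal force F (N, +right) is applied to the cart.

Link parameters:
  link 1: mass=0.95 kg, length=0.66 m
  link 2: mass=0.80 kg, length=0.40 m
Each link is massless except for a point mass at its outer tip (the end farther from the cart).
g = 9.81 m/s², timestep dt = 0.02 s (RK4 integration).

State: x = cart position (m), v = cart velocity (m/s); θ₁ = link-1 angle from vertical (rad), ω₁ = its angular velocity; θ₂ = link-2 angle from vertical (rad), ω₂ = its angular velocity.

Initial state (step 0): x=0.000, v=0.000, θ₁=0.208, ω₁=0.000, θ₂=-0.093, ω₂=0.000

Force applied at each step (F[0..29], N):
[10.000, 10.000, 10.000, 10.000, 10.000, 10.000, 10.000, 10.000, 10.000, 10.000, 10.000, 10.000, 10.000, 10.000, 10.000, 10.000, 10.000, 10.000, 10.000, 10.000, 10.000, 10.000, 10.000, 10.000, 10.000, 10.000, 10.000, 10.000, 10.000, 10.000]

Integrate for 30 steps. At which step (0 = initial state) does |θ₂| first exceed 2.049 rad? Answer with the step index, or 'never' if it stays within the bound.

apply F[0]=+10.000 → step 1: x=0.001, v=0.087, θ₁=0.208, ω₁=0.003, θ₂=-0.096, ω₂=-0.268
apply F[1]=+10.000 → step 2: x=0.003, v=0.175, θ₁=0.208, ω₁=0.005, θ₂=-0.104, ω₂=-0.538
apply F[2]=+10.000 → step 3: x=0.008, v=0.263, θ₁=0.208, ω₁=0.008, θ₂=-0.117, ω₂=-0.816
apply F[3]=+10.000 → step 4: x=0.014, v=0.352, θ₁=0.208, ω₁=0.012, θ₂=-0.136, ω₂=-1.103
apply F[4]=+10.000 → step 5: x=0.022, v=0.441, θ₁=0.209, ω₁=0.015, θ₂=-0.161, ω₂=-1.403
apply F[5]=+10.000 → step 6: x=0.032, v=0.532, θ₁=0.209, ω₁=0.018, θ₂=-0.193, ω₂=-1.716
apply F[6]=+10.000 → step 7: x=0.043, v=0.624, θ₁=0.209, ω₁=0.018, θ₂=-0.230, ω₂=-2.044
apply F[7]=+10.000 → step 8: x=0.057, v=0.718, θ₁=0.210, ω₁=0.013, θ₂=-0.274, ω₂=-2.387
apply F[8]=+10.000 → step 9: x=0.072, v=0.814, θ₁=0.210, ω₁=0.001, θ₂=-0.326, ω₂=-2.744
apply F[9]=+10.000 → step 10: x=0.089, v=0.913, θ₁=0.210, ω₁=-0.021, θ₂=-0.384, ω₂=-3.113
apply F[10]=+10.000 → step 11: x=0.109, v=1.013, θ₁=0.209, ω₁=-0.059, θ₂=-0.450, ω₂=-3.490
apply F[11]=+10.000 → step 12: x=0.130, v=1.117, θ₁=0.207, ω₁=-0.118, θ₂=-0.524, ω₂=-3.874
apply F[12]=+10.000 → step 13: x=0.153, v=1.223, θ₁=0.204, ω₁=-0.201, θ₂=-0.605, ω₂=-4.261
apply F[13]=+10.000 → step 14: x=0.179, v=1.331, θ₁=0.199, ω₁=-0.315, θ₂=-0.694, ω₂=-4.648
apply F[14]=+10.000 → step 15: x=0.206, v=1.442, θ₁=0.191, ω₁=-0.464, θ₂=-0.791, ω₂=-5.035
apply F[15]=+10.000 → step 16: x=0.236, v=1.556, θ₁=0.180, ω₁=-0.653, θ₂=-0.896, ω₂=-5.421
apply F[16]=+10.000 → step 17: x=0.269, v=1.672, θ₁=0.165, ω₁=-0.887, θ₂=-1.008, ω₂=-5.805
apply F[17]=+10.000 → step 18: x=0.303, v=1.791, θ₁=0.144, ω₁=-1.171, θ₂=-1.128, ω₂=-6.186
apply F[18]=+10.000 → step 19: x=0.340, v=1.913, θ₁=0.118, ω₁=-1.508, θ₂=-1.256, ω₂=-6.561
apply F[19]=+10.000 → step 20: x=0.380, v=2.039, θ₁=0.084, ω₁=-1.902, θ₂=-1.390, ω₂=-6.924
apply F[20]=+10.000 → step 21: x=0.422, v=2.169, θ₁=0.041, ω₁=-2.353, θ₂=-1.532, ω₂=-7.264
apply F[21]=+10.000 → step 22: x=0.467, v=2.303, θ₁=-0.011, ω₁=-2.859, θ₂=-1.681, ω₂=-7.561
apply F[22]=+10.000 → step 23: x=0.514, v=2.440, θ₁=-0.074, ω₁=-3.412, θ₂=-1.834, ω₂=-7.790
apply F[23]=+10.000 → step 24: x=0.564, v=2.579, θ₁=-0.148, ω₁=-3.995, θ₂=-1.992, ω₂=-7.917
apply F[24]=+10.000 → step 25: x=0.617, v=2.713, θ₁=-0.233, ω₁=-4.580, θ₂=-2.150, ω₂=-7.903
apply F[25]=+10.000 → step 26: x=0.673, v=2.833, θ₁=-0.331, ω₁=-5.134, θ₂=-2.307, ω₂=-7.718
apply F[26]=+10.000 → step 27: x=0.730, v=2.929, θ₁=-0.438, ω₁=-5.624, θ₂=-2.458, ω₂=-7.347
apply F[27]=+10.000 → step 28: x=0.790, v=2.989, θ₁=-0.555, ω₁=-6.027, θ₂=-2.599, ω₂=-6.798
apply F[28]=+10.000 → step 29: x=0.850, v=3.006, θ₁=-0.679, ω₁=-6.337, θ₂=-2.728, ω₂=-6.097
apply F[29]=+10.000 → step 30: x=0.910, v=2.981, θ₁=-0.808, ω₁=-6.566, θ₂=-2.842, ω₂=-5.275
|θ₂| = 2.150 > 2.049 first at step 25.

Answer: 25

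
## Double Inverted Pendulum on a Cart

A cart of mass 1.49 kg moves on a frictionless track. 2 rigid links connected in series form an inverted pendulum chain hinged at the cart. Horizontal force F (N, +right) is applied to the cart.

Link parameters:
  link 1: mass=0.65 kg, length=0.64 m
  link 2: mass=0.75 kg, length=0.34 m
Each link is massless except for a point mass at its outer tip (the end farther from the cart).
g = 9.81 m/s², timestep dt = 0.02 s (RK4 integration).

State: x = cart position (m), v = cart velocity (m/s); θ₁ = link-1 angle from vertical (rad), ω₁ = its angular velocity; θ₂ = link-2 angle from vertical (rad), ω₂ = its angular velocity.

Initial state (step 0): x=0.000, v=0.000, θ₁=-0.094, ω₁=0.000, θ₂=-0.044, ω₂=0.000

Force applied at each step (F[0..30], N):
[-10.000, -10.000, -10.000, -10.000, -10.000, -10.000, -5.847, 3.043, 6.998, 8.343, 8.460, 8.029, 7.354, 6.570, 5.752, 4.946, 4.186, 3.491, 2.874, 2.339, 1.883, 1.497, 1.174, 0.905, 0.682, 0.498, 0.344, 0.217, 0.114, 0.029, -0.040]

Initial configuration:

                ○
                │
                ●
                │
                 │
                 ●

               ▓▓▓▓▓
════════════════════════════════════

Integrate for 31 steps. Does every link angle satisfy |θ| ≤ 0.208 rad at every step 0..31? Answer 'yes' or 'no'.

Answer: yes

Derivation:
apply F[0]=-10.000 → step 1: x=-0.001, v=-0.116, θ₁=-0.093, ω₁=0.134, θ₂=-0.043, ω₂=0.065
apply F[1]=-10.000 → step 2: x=-0.005, v=-0.233, θ₁=-0.089, ω₁=0.270, θ₂=-0.041, ω₂=0.128
apply F[2]=-10.000 → step 3: x=-0.010, v=-0.351, θ₁=-0.082, ω₁=0.410, θ₂=-0.038, ω₂=0.186
apply F[3]=-10.000 → step 4: x=-0.019, v=-0.470, θ₁=-0.072, ω₁=0.558, θ₂=-0.034, ω₂=0.239
apply F[4]=-10.000 → step 5: x=-0.029, v=-0.592, θ₁=-0.059, ω₁=0.716, θ₂=-0.029, ω₂=0.282
apply F[5]=-10.000 → step 6: x=-0.042, v=-0.717, θ₁=-0.043, ω₁=0.886, θ₂=-0.023, ω₂=0.314
apply F[6]=-5.847 → step 7: x=-0.057, v=-0.790, θ₁=-0.025, ω₁=0.983, θ₂=-0.016, ω₂=0.331
apply F[7]=+3.043 → step 8: x=-0.073, v=-0.746, θ₁=-0.006, ω₁=0.910, θ₂=-0.010, ω₂=0.334
apply F[8]=+6.998 → step 9: x=-0.087, v=-0.653, θ₁=0.011, ω₁=0.768, θ₂=-0.003, ω₂=0.323
apply F[9]=+8.343 → step 10: x=-0.099, v=-0.544, θ₁=0.025, ω₁=0.610, θ₂=0.003, ω₂=0.301
apply F[10]=+8.460 → step 11: x=-0.109, v=-0.436, θ₁=0.035, ω₁=0.459, θ₂=0.009, ω₂=0.271
apply F[11]=+8.029 → step 12: x=-0.116, v=-0.336, θ₁=0.043, ω₁=0.324, θ₂=0.014, ω₂=0.236
apply F[12]=+7.354 → step 13: x=-0.122, v=-0.245, θ₁=0.048, ω₁=0.208, θ₂=0.018, ω₂=0.199
apply F[13]=+6.570 → step 14: x=-0.126, v=-0.167, θ₁=0.052, ω₁=0.111, θ₂=0.022, ω₂=0.161
apply F[14]=+5.752 → step 15: x=-0.129, v=-0.099, θ₁=0.053, ω₁=0.033, θ₂=0.025, ω₂=0.124
apply F[15]=+4.946 → step 16: x=-0.130, v=-0.043, θ₁=0.053, ω₁=-0.029, θ₂=0.027, ω₂=0.090
apply F[16]=+4.186 → step 17: x=-0.131, v=0.004, θ₁=0.052, ω₁=-0.077, θ₂=0.028, ω₂=0.059
apply F[17]=+3.491 → step 18: x=-0.130, v=0.041, θ₁=0.050, ω₁=-0.111, θ₂=0.029, ω₂=0.031
apply F[18]=+2.874 → step 19: x=-0.129, v=0.070, θ₁=0.048, ω₁=-0.135, θ₂=0.030, ω₂=0.006
apply F[19]=+2.339 → step 20: x=-0.127, v=0.093, θ₁=0.045, ω₁=-0.151, θ₂=0.030, ω₂=-0.014
apply F[20]=+1.883 → step 21: x=-0.125, v=0.111, θ₁=0.042, ω₁=-0.160, θ₂=0.029, ω₂=-0.032
apply F[21]=+1.497 → step 22: x=-0.123, v=0.123, θ₁=0.039, ω₁=-0.163, θ₂=0.028, ω₂=-0.046
apply F[22]=+1.174 → step 23: x=-0.121, v=0.132, θ₁=0.035, ω₁=-0.163, θ₂=0.027, ω₂=-0.057
apply F[23]=+0.905 → step 24: x=-0.118, v=0.138, θ₁=0.032, ω₁=-0.159, θ₂=0.026, ω₂=-0.066
apply F[24]=+0.682 → step 25: x=-0.115, v=0.142, θ₁=0.029, ω₁=-0.154, θ₂=0.025, ω₂=-0.072
apply F[25]=+0.498 → step 26: x=-0.112, v=0.143, θ₁=0.026, ω₁=-0.147, θ₂=0.023, ω₂=-0.077
apply F[26]=+0.344 → step 27: x=-0.109, v=0.143, θ₁=0.023, ω₁=-0.139, θ₂=0.022, ω₂=-0.079
apply F[27]=+0.217 → step 28: x=-0.106, v=0.142, θ₁=0.020, ω₁=-0.130, θ₂=0.020, ω₂=-0.080
apply F[28]=+0.114 → step 29: x=-0.104, v=0.140, θ₁=0.018, ω₁=-0.121, θ₂=0.018, ω₂=-0.080
apply F[29]=+0.029 → step 30: x=-0.101, v=0.138, θ₁=0.016, ω₁=-0.112, θ₂=0.017, ω₂=-0.079
apply F[30]=-0.040 → step 31: x=-0.098, v=0.135, θ₁=0.013, ω₁=-0.103, θ₂=0.015, ω₂=-0.077
Max |angle| over trajectory = 0.094 rad; bound = 0.208 → within bound.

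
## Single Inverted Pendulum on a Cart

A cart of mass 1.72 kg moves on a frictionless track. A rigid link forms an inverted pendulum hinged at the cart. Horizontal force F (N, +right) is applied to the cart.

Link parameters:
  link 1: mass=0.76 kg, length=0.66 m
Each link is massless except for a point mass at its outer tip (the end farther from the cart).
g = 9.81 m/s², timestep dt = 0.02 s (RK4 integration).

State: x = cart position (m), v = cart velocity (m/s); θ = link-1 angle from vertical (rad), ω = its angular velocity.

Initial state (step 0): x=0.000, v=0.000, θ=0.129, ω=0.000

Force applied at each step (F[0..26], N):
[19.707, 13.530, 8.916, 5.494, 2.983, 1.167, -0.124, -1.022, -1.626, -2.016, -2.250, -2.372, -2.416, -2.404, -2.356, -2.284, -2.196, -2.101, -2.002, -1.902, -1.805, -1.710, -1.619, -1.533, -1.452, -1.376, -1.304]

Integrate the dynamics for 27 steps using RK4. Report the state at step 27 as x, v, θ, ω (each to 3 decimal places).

Answer: x=0.179, v=0.113, θ=-0.033, ω=-0.005

Derivation:
apply F[0]=+19.707 → step 1: x=0.002, v=0.217, θ=0.126, ω=-0.288
apply F[1]=+13.530 → step 2: x=0.008, v=0.363, θ=0.119, ω=-0.471
apply F[2]=+8.916 → step 3: x=0.016, v=0.456, θ=0.108, ω=-0.578
apply F[3]=+5.494 → step 4: x=0.026, v=0.511, θ=0.096, ω=-0.631
apply F[4]=+2.983 → step 5: x=0.036, v=0.538, θ=0.083, ω=-0.645
apply F[5]=+1.167 → step 6: x=0.047, v=0.545, θ=0.070, ω=-0.633
apply F[6]=-0.124 → step 7: x=0.058, v=0.539, θ=0.058, ω=-0.603
apply F[7]=-1.022 → step 8: x=0.069, v=0.522, θ=0.046, ω=-0.563
apply F[8]=-1.626 → step 9: x=0.079, v=0.500, θ=0.036, ω=-0.517
apply F[9]=-2.016 → step 10: x=0.089, v=0.474, θ=0.026, ω=-0.468
apply F[10]=-2.250 → step 11: x=0.098, v=0.446, θ=0.017, ω=-0.420
apply F[11]=-2.372 → step 12: x=0.106, v=0.417, θ=0.009, ω=-0.372
apply F[12]=-2.416 → step 13: x=0.114, v=0.389, θ=0.002, ω=-0.328
apply F[13]=-2.404 → step 14: x=0.122, v=0.361, θ=-0.004, ω=-0.286
apply F[14]=-2.356 → step 15: x=0.129, v=0.334, θ=-0.009, ω=-0.247
apply F[15]=-2.284 → step 16: x=0.135, v=0.308, θ=-0.014, ω=-0.212
apply F[16]=-2.196 → step 17: x=0.141, v=0.284, θ=-0.018, ω=-0.180
apply F[17]=-2.101 → step 18: x=0.147, v=0.262, θ=-0.021, ω=-0.151
apply F[18]=-2.002 → step 19: x=0.152, v=0.240, θ=-0.024, ω=-0.126
apply F[19]=-1.902 → step 20: x=0.156, v=0.220, θ=-0.026, ω=-0.103
apply F[20]=-1.805 → step 21: x=0.161, v=0.202, θ=-0.028, ω=-0.083
apply F[21]=-1.710 → step 22: x=0.164, v=0.184, θ=-0.030, ω=-0.065
apply F[22]=-1.619 → step 23: x=0.168, v=0.168, θ=-0.031, ω=-0.050
apply F[23]=-1.533 → step 24: x=0.171, v=0.153, θ=-0.032, ω=-0.036
apply F[24]=-1.452 → step 25: x=0.174, v=0.139, θ=-0.032, ω=-0.024
apply F[25]=-1.376 → step 26: x=0.177, v=0.126, θ=-0.033, ω=-0.014
apply F[26]=-1.304 → step 27: x=0.179, v=0.113, θ=-0.033, ω=-0.005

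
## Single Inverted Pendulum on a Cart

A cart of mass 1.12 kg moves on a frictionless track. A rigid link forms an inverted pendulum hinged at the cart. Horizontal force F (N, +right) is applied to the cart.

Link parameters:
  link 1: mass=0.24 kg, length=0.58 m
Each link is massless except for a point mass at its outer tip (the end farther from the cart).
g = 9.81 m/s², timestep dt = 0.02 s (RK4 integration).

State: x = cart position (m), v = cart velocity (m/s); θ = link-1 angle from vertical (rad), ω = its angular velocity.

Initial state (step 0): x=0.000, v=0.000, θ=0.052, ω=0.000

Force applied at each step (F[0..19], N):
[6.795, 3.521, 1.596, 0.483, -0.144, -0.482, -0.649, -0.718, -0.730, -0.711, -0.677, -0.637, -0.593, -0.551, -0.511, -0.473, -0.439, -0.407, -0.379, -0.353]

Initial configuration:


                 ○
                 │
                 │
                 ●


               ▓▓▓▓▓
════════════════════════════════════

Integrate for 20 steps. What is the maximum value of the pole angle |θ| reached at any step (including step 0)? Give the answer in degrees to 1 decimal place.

apply F[0]=+6.795 → step 1: x=0.001, v=0.119, θ=0.050, ω=-0.188
apply F[1]=+3.521 → step 2: x=0.004, v=0.180, θ=0.045, ω=-0.276
apply F[2]=+1.596 → step 3: x=0.008, v=0.207, θ=0.040, ω=-0.308
apply F[3]=+0.483 → step 4: x=0.012, v=0.214, θ=0.033, ω=-0.308
apply F[4]=-0.144 → step 5: x=0.016, v=0.210, θ=0.028, ω=-0.291
apply F[5]=-0.482 → step 6: x=0.021, v=0.200, θ=0.022, ω=-0.266
apply F[6]=-0.649 → step 7: x=0.024, v=0.188, θ=0.017, ω=-0.238
apply F[7]=-0.718 → step 8: x=0.028, v=0.174, θ=0.012, ω=-0.210
apply F[8]=-0.730 → step 9: x=0.031, v=0.161, θ=0.009, ω=-0.183
apply F[9]=-0.711 → step 10: x=0.035, v=0.148, θ=0.005, ω=-0.158
apply F[10]=-0.677 → step 11: x=0.037, v=0.136, θ=0.002, ω=-0.136
apply F[11]=-0.637 → step 12: x=0.040, v=0.124, θ=-0.000, ω=-0.116
apply F[12]=-0.593 → step 13: x=0.042, v=0.114, θ=-0.002, ω=-0.098
apply F[13]=-0.551 → step 14: x=0.045, v=0.104, θ=-0.004, ω=-0.083
apply F[14]=-0.511 → step 15: x=0.047, v=0.095, θ=-0.006, ω=-0.069
apply F[15]=-0.473 → step 16: x=0.048, v=0.087, θ=-0.007, ω=-0.057
apply F[16]=-0.439 → step 17: x=0.050, v=0.080, θ=-0.008, ω=-0.047
apply F[17]=-0.407 → step 18: x=0.052, v=0.073, θ=-0.009, ω=-0.038
apply F[18]=-0.379 → step 19: x=0.053, v=0.066, θ=-0.010, ω=-0.030
apply F[19]=-0.353 → step 20: x=0.054, v=0.060, θ=-0.010, ω=-0.023
Max |angle| over trajectory = 0.052 rad = 3.0°.

Answer: 3.0°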